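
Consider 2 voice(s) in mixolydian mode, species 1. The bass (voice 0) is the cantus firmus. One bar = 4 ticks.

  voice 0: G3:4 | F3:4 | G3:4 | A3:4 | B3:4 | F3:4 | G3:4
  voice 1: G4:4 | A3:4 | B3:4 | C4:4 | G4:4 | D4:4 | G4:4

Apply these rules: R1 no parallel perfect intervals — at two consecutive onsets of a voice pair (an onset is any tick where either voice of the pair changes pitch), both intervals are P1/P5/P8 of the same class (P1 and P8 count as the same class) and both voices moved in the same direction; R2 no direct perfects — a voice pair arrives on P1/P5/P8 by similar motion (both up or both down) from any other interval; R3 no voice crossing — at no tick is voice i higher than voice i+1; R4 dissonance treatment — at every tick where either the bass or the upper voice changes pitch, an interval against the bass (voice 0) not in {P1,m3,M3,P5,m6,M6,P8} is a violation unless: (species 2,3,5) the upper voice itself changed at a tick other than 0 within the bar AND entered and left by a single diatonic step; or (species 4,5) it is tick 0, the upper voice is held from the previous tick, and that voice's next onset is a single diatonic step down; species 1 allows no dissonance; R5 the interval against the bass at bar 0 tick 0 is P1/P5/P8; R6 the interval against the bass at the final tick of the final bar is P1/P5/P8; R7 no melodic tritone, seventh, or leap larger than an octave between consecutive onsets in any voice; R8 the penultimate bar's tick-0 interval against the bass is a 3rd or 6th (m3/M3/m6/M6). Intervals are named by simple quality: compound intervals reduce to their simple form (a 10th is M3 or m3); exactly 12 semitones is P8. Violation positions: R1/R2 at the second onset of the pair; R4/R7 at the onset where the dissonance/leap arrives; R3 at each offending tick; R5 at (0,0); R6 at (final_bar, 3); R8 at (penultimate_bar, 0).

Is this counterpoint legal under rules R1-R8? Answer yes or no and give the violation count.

No (3 violations)

bar 0: v0=G3 v1=G4 (P8)
bar 1: v0=F3 v1=A3 (M3)
bar 2: v0=G3 v1=B3 (M3)
bar 3: v0=A3 v1=C4 (m3)
bar 4: v0=B3 v1=G4 (m6)
bar 5: v0=F3 v1=D4 (M6)
bar 6: v0=G3 v1=G4 (P8)
  R7 @ bar1.0: G4->A3 leap 10st
  R7 @ bar5.0: B3->F3 leap 6st
  R2 @ bar6.0: F3/D4 M6 -> G3/G4 P8 similar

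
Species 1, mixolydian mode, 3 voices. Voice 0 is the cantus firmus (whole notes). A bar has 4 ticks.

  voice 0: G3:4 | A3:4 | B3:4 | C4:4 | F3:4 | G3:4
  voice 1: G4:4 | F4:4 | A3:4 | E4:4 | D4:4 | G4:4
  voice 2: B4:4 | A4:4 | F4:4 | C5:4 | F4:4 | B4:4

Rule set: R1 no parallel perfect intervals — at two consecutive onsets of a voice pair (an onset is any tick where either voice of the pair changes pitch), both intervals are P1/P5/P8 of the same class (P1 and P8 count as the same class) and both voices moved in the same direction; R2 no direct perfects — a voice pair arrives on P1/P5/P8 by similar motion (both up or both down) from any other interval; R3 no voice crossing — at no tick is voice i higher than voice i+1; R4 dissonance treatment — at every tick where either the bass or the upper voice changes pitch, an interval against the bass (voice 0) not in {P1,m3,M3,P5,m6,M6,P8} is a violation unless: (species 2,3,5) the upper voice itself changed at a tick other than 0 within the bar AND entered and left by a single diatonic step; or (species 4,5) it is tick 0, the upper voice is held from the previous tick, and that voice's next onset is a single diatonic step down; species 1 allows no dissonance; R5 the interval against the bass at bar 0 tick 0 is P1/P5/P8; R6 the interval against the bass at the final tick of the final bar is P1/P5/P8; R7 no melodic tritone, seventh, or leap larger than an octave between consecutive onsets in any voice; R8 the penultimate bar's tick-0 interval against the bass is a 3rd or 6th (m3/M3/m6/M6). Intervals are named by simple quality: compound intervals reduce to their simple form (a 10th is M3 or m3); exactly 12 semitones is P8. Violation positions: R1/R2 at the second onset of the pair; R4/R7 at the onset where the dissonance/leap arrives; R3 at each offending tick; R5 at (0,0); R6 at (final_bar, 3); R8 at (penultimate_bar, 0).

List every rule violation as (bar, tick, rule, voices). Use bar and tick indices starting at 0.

(0, 0, R5, (0, 2))
(2, 0, R3, (0, 1))
(2, 0, R4, (0, 1))
(2, 0, R4, (0, 2))
(2, 1, R3, (0, 1))
(2, 2, R3, (0, 1))
(2, 3, R3, (0, 1))
(3, 0, R2, (0, 2))
(4, 0, R1, (0, 2))
(4, 0, R8, (0, 2))
(5, 0, R2, (0, 1))
(5, 0, R7, (2,))
(5, 3, R6, (0, 2))

bar 0: v0=G3 v1=G4 v2=B4 downbeat M3
bar 1: v0=A3 v1=F4 v2=A4 downbeat P8
bar 2: v0=B3 v1=A3 v2=F4 downbeat TT
bar 3: v0=C4 v1=E4 v2=C5 downbeat P8
bar 4: v0=F3 v1=D4 v2=F4 downbeat P8
bar 5: v0=G3 v1=G4 v2=B4 downbeat M3
  -> R5 @ bar 0 tick 0 v(0, 2): opens on M3
  -> R3 @ bar 2 tick 0 v(0, 1): B3 above A3
  -> R4 @ bar 2 tick 0 v(0, 1): B3/A3 M2 untreated
  -> R4 @ bar 2 tick 0 v(0, 2): B3/F4 TT untreated
  -> R3 @ bar 2 tick 1 v(0, 1): B3 above A3
  -> R3 @ bar 2 tick 2 v(0, 1): B3 above A3
  -> R3 @ bar 2 tick 3 v(0, 1): B3 above A3
  -> R2 @ bar 3 tick 0 v(0, 2): B3/F4 TT -> C4/C5 P8 similar
  -> R1 @ bar 4 tick 0 v(0, 2): C4/C5 P8 -> F3/F4 P8 similar
  -> R8 @ bar 4 tick 0 v(0, 2): penult P8 not 3rd/6th
  -> R2 @ bar 5 tick 0 v(0, 1): F3/D4 M6 -> G3/G4 P8 similar
  -> R7 @ bar 5 tick 0 v(2,): F4->B4 leap 6st
  -> R6 @ bar 5 tick 3 v(0, 2): closes on M3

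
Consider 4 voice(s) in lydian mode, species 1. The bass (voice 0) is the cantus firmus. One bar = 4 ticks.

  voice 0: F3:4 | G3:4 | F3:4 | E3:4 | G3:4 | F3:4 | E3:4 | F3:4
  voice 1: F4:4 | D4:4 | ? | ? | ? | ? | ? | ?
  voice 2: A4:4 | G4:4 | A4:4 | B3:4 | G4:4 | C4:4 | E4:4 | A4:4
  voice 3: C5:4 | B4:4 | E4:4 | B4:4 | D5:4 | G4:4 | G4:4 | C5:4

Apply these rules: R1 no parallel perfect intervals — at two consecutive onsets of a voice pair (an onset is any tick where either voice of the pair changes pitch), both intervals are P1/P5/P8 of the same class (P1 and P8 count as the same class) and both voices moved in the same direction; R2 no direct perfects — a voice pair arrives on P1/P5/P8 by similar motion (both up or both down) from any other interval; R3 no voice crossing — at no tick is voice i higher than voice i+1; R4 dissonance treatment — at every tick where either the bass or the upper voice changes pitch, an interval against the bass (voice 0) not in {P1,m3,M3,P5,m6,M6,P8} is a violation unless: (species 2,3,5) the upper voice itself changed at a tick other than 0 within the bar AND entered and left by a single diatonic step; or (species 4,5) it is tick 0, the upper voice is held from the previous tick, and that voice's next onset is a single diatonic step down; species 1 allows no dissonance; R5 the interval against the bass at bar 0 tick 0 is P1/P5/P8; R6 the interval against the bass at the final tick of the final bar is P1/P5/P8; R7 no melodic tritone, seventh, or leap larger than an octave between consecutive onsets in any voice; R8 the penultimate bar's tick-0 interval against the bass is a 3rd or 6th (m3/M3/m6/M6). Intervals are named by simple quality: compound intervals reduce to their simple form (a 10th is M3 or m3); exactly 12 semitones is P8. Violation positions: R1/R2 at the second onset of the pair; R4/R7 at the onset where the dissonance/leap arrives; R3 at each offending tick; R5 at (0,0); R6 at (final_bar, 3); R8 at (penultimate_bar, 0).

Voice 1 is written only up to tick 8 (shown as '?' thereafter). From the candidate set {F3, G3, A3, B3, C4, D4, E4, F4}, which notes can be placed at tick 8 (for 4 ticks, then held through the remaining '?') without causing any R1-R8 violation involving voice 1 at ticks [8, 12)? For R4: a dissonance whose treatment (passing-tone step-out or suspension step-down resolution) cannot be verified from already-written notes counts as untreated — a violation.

{D4, F4}

F3: violates R2
G3: violates R4
A3: violates R2
B3: violates R4
C4: violates R1
D4: legal
E4: violates R4
F4: legal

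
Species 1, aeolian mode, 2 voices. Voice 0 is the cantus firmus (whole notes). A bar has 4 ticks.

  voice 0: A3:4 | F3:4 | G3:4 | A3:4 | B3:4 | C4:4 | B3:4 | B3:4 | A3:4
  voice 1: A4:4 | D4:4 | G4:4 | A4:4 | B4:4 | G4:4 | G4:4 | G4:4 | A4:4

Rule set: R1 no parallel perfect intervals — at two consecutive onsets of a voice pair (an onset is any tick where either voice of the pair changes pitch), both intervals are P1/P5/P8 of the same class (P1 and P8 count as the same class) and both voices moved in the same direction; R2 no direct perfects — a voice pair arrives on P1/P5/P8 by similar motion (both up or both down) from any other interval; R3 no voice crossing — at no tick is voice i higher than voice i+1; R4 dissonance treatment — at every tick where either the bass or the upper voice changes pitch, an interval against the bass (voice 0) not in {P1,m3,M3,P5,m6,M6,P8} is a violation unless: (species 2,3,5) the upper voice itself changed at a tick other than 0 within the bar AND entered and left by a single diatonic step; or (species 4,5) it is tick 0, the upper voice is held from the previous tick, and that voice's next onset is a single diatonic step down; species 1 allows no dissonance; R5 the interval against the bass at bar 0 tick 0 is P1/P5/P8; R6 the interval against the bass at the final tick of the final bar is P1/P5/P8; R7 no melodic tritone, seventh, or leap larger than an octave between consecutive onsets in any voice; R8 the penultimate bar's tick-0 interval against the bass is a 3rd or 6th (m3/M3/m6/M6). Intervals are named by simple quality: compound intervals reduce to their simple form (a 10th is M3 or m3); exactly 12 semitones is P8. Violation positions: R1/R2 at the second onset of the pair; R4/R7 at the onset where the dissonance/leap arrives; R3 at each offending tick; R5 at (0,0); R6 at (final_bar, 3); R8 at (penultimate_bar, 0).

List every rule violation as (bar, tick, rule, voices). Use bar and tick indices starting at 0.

(2, 0, R2, (0, 1))
(3, 0, R1, (0, 1))
(4, 0, R1, (0, 1))

bar 0: v0=A3 v1=A4 downbeat P8
bar 1: v0=F3 v1=D4 downbeat M6
bar 2: v0=G3 v1=G4 downbeat P8
bar 3: v0=A3 v1=A4 downbeat P8
bar 4: v0=B3 v1=B4 downbeat P8
bar 5: v0=C4 v1=G4 downbeat P5
bar 6: v0=B3 v1=G4 downbeat m6
bar 7: v0=B3 v1=G4 downbeat m6
bar 8: v0=A3 v1=A4 downbeat P8
  -> R2 @ bar 2 tick 0 v(0, 1): F3/D4 M6 -> G3/G4 P8 similar
  -> R1 @ bar 3 tick 0 v(0, 1): G3/G4 P8 -> A3/A4 P8 similar
  -> R1 @ bar 4 tick 0 v(0, 1): A3/A4 P8 -> B3/B4 P8 similar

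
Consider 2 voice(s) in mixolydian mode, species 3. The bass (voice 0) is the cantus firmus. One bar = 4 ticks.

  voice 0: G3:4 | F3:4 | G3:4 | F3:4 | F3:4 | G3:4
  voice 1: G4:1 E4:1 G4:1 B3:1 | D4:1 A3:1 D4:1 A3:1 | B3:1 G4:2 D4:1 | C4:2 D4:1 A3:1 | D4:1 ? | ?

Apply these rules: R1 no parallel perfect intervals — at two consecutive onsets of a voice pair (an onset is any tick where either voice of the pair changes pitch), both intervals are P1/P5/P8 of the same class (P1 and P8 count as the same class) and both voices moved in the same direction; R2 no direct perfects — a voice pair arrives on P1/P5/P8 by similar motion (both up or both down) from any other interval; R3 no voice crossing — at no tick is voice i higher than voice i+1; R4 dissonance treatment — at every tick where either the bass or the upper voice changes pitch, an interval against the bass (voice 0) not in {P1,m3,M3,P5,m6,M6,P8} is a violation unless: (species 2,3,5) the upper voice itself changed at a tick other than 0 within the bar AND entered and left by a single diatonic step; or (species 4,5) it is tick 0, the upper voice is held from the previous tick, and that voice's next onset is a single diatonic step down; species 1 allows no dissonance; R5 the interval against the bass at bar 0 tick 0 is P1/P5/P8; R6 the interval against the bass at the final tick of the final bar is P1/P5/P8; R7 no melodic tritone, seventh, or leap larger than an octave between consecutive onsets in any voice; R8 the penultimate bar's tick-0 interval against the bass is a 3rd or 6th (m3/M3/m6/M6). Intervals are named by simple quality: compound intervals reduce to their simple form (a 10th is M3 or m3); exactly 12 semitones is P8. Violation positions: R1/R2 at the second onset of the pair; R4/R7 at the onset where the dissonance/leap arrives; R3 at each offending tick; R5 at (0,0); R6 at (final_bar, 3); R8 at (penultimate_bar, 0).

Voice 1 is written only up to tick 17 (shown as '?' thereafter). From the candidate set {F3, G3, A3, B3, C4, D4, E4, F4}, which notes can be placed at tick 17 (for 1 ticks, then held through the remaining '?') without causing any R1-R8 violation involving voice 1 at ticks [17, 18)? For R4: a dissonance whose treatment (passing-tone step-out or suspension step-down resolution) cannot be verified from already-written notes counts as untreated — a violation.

{A3, C4, D4, F3, F4}

F3: legal
G3: violates R4
A3: legal
B3: violates R4
C4: legal
D4: legal
E4: violates R4
F4: legal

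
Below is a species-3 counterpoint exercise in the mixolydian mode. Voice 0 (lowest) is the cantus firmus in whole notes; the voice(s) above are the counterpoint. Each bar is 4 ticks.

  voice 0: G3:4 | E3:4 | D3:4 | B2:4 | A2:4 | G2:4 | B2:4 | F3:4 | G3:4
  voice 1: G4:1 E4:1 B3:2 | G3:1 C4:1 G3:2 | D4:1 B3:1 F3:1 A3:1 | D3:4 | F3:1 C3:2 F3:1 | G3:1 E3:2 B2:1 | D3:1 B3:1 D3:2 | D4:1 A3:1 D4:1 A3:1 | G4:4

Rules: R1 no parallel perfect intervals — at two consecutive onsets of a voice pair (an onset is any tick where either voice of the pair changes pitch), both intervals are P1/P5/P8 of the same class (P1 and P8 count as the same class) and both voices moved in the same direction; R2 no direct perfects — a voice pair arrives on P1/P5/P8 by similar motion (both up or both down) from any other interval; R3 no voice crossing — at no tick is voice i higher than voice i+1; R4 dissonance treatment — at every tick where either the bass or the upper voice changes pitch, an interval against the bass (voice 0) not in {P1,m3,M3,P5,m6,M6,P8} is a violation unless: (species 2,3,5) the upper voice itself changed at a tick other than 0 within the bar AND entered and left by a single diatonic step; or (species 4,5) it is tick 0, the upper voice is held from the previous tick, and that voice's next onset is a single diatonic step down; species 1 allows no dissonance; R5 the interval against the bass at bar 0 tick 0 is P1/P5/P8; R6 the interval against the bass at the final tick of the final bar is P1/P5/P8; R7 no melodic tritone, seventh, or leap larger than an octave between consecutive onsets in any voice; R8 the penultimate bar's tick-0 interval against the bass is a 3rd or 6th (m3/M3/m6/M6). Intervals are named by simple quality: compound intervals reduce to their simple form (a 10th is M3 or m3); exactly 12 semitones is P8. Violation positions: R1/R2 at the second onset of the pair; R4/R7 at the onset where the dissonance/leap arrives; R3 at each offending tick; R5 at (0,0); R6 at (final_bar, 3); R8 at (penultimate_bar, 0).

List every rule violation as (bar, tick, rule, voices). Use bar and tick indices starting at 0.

(2, 2, R7, (1,))
(7, 0, R7, (0,))
(8, 0, R2, (0, 1))
(8, 0, R7, (1,))

bar 0: v0=G3 v1=G4 downbeat P8
bar 1: v0=E3 v1=G3 downbeat m3
bar 2: v0=D3 v1=D4 downbeat P8
bar 3: v0=B2 v1=D3 downbeat m3
bar 4: v0=A2 v1=F3 downbeat m6
bar 5: v0=G2 v1=G3 downbeat P8
bar 6: v0=B2 v1=D3 downbeat m3
bar 7: v0=F3 v1=D4 downbeat M6
bar 8: v0=G3 v1=G4 downbeat P8
  -> R7 @ bar 2 tick 2 v(1,): B3->F3 leap 6st
  -> R7 @ bar 7 tick 0 v(0,): B2->F3 leap 6st
  -> R2 @ bar 8 tick 0 v(0, 1): F3/A3 M3 -> G3/G4 P8 similar
  -> R7 @ bar 8 tick 0 v(1,): A3->G4 leap 10st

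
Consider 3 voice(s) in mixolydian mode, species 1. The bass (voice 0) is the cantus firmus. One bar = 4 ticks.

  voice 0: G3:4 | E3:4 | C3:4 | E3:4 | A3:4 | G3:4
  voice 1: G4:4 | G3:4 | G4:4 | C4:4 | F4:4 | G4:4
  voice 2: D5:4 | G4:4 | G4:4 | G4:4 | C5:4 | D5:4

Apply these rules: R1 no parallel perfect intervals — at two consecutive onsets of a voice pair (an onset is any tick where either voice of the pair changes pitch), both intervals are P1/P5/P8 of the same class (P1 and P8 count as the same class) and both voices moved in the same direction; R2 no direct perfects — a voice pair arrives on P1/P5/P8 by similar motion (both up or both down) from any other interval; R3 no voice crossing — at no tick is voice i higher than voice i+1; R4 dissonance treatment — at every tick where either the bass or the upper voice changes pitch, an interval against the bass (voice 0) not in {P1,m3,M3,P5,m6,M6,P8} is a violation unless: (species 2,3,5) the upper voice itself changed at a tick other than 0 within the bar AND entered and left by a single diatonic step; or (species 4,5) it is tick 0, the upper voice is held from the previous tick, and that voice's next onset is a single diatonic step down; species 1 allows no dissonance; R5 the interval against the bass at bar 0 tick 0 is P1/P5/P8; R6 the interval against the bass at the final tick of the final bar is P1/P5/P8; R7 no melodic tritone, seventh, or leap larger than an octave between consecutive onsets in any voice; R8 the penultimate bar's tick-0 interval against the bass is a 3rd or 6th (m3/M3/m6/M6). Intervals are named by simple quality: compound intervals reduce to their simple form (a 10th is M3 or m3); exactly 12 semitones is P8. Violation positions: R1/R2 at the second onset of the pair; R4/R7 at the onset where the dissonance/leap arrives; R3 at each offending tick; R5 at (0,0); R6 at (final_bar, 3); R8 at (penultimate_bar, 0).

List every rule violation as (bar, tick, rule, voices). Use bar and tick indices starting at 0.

bar 0: v0=G3 v1=G4 v2=D5 downbeat P5
bar 1: v0=E3 v1=G3 v2=G4 downbeat m3
bar 2: v0=C3 v1=G4 v2=G4 downbeat P5
bar 3: v0=E3 v1=C4 v2=G4 downbeat m3
bar 4: v0=A3 v1=F4 v2=C5 downbeat m3
bar 5: v0=G3 v1=G4 v2=D5 downbeat P5
  -> R2 @ bar 1 tick 0 v(1, 2): G4/D5 P5 -> G3/G4 P8 similar
  -> R1 @ bar 4 tick 0 v(1, 2): C4/G4 P5 -> F4/C5 P5 similar
  -> R1 @ bar 5 tick 0 v(1, 2): F4/C5 P5 -> G4/D5 P5 similar

(1, 0, R2, (1, 2))
(4, 0, R1, (1, 2))
(5, 0, R1, (1, 2))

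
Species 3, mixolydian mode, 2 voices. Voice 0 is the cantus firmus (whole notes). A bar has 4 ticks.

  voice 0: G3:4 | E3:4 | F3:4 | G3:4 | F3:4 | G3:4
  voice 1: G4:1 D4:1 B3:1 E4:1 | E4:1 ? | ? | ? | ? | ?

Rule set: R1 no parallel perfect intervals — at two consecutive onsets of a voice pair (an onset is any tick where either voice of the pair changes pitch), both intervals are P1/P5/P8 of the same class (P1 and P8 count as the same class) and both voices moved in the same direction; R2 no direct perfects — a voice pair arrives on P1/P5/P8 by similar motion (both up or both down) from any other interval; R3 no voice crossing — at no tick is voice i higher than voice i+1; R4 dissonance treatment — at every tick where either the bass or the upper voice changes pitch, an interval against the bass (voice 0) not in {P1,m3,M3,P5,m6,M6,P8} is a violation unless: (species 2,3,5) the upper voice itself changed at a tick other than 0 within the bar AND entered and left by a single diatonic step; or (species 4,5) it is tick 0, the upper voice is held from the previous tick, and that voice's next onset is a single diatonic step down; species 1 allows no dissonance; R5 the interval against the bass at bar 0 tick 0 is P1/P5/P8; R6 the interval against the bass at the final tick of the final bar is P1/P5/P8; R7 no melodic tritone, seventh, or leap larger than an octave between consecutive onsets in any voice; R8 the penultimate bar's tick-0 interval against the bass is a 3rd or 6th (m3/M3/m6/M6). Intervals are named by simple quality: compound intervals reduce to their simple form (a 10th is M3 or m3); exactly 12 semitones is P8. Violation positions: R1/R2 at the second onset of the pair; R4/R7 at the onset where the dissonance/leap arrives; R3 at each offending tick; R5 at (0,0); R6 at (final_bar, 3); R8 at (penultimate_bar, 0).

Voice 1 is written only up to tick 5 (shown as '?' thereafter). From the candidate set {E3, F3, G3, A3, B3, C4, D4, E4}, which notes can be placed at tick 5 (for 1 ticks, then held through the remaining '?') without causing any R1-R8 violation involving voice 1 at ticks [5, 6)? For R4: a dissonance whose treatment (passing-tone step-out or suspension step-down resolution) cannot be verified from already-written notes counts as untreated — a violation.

E3: legal
F3: violates R4,R7
G3: legal
A3: violates R4
B3: legal
C4: legal
D4: violates R4
E4: legal

{B3, C4, E3, E4, G3}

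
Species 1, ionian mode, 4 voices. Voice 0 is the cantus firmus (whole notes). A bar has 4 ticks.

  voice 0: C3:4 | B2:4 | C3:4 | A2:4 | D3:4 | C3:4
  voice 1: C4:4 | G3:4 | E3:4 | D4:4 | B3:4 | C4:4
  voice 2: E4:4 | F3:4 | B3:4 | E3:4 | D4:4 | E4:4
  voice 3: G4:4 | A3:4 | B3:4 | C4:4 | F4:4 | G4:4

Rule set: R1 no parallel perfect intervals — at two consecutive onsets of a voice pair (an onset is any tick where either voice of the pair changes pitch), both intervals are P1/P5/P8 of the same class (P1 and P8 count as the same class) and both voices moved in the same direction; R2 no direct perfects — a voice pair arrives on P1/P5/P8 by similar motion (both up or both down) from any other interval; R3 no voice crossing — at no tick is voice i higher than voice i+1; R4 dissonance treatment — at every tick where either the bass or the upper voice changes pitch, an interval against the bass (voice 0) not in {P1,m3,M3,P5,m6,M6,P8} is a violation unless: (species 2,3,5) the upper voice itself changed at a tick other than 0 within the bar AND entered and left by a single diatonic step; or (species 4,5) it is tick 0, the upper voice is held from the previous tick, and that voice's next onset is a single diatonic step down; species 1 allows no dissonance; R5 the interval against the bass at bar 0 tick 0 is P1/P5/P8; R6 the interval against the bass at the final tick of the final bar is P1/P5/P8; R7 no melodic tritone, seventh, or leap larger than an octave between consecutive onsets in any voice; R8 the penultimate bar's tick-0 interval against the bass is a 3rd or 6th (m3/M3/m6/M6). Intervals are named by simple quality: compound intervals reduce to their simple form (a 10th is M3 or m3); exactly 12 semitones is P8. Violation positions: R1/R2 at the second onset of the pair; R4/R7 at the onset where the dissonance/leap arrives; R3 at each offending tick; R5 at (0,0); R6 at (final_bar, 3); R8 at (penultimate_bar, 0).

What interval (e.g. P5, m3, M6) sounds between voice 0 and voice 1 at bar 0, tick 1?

P8

voice 0=C3 voice 1=C4 -> P8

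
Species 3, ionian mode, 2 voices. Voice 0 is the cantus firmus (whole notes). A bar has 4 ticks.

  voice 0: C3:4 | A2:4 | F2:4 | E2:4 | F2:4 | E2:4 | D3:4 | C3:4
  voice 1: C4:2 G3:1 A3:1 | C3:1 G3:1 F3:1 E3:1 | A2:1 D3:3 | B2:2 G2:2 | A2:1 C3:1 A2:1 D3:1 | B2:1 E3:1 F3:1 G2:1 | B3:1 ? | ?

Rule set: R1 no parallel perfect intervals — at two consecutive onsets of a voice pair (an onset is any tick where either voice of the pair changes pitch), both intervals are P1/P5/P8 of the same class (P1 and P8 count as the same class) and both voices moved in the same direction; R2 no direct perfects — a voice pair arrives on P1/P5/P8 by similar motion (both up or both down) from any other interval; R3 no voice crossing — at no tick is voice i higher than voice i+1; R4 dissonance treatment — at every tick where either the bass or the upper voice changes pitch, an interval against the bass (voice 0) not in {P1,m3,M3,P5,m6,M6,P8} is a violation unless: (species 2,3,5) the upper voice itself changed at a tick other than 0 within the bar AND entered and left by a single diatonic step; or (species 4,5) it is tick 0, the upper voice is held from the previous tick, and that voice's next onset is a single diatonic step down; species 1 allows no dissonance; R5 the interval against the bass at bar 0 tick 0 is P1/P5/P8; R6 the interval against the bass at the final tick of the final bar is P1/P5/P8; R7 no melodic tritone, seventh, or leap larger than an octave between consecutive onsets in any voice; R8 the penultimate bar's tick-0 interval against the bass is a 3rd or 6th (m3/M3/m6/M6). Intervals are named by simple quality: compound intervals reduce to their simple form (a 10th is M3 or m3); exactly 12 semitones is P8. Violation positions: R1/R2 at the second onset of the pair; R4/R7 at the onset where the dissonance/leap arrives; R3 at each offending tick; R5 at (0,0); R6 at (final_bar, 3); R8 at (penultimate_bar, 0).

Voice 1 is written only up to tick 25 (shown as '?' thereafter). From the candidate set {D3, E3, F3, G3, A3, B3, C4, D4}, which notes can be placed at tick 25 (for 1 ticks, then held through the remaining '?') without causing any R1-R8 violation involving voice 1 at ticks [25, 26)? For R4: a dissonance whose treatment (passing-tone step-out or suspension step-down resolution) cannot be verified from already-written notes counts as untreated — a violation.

D3: legal
E3: violates R4
F3: violates R7
G3: violates R4
A3: legal
B3: legal
C4: violates R4
D4: legal

{A3, B3, D3, D4}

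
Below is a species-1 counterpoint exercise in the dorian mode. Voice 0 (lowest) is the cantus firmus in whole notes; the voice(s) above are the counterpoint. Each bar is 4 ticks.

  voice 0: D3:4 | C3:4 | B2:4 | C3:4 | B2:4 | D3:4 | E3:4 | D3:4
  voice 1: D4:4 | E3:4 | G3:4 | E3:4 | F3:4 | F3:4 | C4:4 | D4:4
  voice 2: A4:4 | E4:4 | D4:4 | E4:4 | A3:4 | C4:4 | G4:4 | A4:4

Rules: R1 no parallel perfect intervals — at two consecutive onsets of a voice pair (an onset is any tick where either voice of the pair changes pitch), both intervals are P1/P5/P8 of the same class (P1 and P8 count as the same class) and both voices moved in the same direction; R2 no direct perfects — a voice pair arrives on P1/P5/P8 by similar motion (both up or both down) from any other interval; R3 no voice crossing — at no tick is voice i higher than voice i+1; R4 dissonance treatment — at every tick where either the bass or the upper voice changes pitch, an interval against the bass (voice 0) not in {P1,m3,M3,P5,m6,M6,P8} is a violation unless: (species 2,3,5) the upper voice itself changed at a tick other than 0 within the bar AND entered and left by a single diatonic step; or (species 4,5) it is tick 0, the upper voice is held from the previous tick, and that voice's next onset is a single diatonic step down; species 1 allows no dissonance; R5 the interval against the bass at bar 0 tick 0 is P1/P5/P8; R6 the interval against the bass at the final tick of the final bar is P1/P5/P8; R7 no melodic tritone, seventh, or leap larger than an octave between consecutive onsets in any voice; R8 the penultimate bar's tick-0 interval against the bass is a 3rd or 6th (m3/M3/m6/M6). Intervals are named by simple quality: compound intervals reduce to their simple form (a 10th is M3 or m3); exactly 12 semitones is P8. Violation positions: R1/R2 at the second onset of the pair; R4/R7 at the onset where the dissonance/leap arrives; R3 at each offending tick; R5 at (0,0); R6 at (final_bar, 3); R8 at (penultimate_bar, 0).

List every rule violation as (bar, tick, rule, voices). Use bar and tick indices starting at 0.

bar 0: v0=D3 v1=D4 v2=A4 downbeat P5
bar 1: v0=C3 v1=E3 v2=E4 downbeat M3
bar 2: v0=B2 v1=G3 v2=D4 downbeat m3
bar 3: v0=C3 v1=E3 v2=E4 downbeat M3
bar 4: v0=B2 v1=F3 v2=A3 downbeat m7
bar 5: v0=D3 v1=F3 v2=C4 downbeat m7
bar 6: v0=E3 v1=C4 v2=G4 downbeat m3
bar 7: v0=D3 v1=D4 v2=A4 downbeat P5
  -> R2 @ bar 1 tick 0 v(1, 2): D4/A4 P5 -> E3/E4 P8 similar
  -> R7 @ bar 1 tick 0 v(1,): D4->E3 leap 10st
  -> R4 @ bar 4 tick 0 v(0, 1): B2/F3 TT untreated
  -> R4 @ bar 4 tick 0 v(0, 2): B2/A3 m7 untreated
  -> R4 @ bar 5 tick 0 v(0, 2): D3/C4 m7 untreated
  -> R1 @ bar 6 tick 0 v(1, 2): F3/C4 P5 -> C4/G4 P5 similar
  -> R1 @ bar 7 tick 0 v(1, 2): C4/G4 P5 -> D4/A4 P5 similar

(1, 0, R2, (1, 2))
(1, 0, R7, (1,))
(4, 0, R4, (0, 1))
(4, 0, R4, (0, 2))
(5, 0, R4, (0, 2))
(6, 0, R1, (1, 2))
(7, 0, R1, (1, 2))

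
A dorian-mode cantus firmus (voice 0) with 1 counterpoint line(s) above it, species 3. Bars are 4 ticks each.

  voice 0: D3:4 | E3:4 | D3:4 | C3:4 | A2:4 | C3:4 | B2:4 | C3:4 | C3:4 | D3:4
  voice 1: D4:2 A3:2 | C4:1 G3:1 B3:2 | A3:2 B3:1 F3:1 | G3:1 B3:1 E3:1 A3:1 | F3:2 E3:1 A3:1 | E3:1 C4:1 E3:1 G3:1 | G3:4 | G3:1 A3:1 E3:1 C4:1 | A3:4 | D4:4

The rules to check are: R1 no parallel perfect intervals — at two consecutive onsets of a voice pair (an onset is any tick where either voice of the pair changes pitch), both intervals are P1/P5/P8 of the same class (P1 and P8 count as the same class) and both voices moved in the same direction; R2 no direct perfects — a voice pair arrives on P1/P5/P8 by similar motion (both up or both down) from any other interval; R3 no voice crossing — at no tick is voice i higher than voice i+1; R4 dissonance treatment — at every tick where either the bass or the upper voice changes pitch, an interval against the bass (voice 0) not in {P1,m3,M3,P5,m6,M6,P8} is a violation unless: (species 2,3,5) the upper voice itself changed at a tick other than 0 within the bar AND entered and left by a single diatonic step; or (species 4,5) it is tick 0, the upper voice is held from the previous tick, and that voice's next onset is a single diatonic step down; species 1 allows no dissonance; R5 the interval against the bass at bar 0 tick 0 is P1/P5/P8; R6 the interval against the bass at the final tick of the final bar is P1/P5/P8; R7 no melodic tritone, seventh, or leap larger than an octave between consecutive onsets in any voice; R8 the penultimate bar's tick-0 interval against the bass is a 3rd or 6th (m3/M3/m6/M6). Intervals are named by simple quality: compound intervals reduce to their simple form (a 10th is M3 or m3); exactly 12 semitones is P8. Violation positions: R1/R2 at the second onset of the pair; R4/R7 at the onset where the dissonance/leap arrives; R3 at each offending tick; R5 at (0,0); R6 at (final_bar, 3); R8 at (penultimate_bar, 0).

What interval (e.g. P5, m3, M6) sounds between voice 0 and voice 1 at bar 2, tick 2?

M6

voice 0=D3 voice 1=B3 -> M6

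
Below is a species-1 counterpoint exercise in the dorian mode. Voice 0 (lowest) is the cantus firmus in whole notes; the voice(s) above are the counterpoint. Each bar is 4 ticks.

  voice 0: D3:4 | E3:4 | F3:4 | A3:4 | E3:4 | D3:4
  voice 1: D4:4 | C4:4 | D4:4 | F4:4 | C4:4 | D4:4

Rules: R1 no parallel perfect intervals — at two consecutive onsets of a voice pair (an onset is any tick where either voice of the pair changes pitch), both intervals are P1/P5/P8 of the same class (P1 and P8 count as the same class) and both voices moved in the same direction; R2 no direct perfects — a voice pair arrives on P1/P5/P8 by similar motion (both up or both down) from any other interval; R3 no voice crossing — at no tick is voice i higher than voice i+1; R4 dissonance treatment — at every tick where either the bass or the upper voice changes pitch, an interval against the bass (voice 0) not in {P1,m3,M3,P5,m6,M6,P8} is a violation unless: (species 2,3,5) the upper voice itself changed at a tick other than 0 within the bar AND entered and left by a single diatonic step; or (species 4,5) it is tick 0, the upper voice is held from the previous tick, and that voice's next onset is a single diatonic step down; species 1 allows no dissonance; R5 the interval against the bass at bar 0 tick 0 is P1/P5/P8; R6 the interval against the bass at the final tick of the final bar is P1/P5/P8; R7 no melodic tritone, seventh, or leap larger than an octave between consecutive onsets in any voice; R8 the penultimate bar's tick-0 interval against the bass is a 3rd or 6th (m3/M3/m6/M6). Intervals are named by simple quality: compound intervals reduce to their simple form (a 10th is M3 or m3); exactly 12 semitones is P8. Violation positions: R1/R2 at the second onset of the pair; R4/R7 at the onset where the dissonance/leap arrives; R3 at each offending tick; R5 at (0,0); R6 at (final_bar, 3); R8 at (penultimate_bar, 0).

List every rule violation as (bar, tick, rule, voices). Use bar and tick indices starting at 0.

No violations across 6 bars (D3..D3 vs D4..D4).

bar 0: v0=D3 v1=D4 downbeat P8
bar 1: v0=E3 v1=C4 downbeat m6
bar 2: v0=F3 v1=D4 downbeat M6
bar 3: v0=A3 v1=F4 downbeat m6
bar 4: v0=E3 v1=C4 downbeat m6
bar 5: v0=D3 v1=D4 downbeat P8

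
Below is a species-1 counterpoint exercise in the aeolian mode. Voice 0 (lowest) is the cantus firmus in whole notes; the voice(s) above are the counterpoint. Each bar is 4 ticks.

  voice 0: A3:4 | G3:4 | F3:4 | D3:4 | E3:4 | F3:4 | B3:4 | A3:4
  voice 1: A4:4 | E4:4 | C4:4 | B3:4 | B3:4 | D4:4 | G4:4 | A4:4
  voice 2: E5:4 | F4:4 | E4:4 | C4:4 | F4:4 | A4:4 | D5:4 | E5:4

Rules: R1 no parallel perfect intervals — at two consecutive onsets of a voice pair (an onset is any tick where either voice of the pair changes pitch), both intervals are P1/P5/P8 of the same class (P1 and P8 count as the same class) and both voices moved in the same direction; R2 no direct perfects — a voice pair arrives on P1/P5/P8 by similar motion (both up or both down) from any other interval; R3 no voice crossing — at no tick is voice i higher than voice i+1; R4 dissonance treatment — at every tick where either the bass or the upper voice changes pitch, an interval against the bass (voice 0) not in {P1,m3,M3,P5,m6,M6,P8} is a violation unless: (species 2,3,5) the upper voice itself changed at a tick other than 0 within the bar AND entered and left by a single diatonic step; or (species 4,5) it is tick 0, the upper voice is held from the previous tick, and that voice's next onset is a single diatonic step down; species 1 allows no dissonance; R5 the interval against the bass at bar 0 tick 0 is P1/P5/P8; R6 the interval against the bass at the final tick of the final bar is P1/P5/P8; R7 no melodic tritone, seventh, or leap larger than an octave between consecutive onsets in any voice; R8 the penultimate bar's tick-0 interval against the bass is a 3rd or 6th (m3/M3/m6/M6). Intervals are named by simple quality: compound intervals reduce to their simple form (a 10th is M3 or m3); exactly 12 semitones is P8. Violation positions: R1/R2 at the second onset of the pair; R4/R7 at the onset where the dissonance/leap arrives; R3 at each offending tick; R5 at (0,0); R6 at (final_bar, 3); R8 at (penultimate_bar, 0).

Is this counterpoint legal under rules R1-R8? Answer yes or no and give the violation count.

No (10 violations)

bar 0: v0=A3 v1=A4 v2=E5 (P5)
bar 1: v0=G3 v1=E4 v2=F4 (m7)
bar 2: v0=F3 v1=C4 v2=E4 (M7)
bar 3: v0=D3 v1=B3 v2=C4 (m7)
bar 4: v0=E3 v1=B3 v2=F4 (m2)
bar 5: v0=F3 v1=D4 v2=A4 (M3)
bar 6: v0=B3 v1=G4 v2=D5 (m3)
bar 7: v0=A3 v1=A4 v2=E5 (P5)
  R4 @ bar1.0: G3/F4 m7 untreated
  R7 @ bar1.0: E5->F4 leap 11st
  R2 @ bar2.0: G3/E4 M6 -> F3/C4 P5 similar
  R4 @ bar2.0: F3/E4 M7 untreated
  R4 @ bar3.0: D3/C4 m7 untreated
  R4 @ bar4.0: E3/F4 m2 untreated
  R2 @ bar5.0: B3/F4 TT -> D4/A4 P5 similar
  R1 @ bar6.0: D4/A4 P5 -> G4/D5 P5 similar
  R7 @ bar6.0: F3->B3 leap 6st
  R1 @ bar7.0: G4/D5 P5 -> A4/E5 P5 similar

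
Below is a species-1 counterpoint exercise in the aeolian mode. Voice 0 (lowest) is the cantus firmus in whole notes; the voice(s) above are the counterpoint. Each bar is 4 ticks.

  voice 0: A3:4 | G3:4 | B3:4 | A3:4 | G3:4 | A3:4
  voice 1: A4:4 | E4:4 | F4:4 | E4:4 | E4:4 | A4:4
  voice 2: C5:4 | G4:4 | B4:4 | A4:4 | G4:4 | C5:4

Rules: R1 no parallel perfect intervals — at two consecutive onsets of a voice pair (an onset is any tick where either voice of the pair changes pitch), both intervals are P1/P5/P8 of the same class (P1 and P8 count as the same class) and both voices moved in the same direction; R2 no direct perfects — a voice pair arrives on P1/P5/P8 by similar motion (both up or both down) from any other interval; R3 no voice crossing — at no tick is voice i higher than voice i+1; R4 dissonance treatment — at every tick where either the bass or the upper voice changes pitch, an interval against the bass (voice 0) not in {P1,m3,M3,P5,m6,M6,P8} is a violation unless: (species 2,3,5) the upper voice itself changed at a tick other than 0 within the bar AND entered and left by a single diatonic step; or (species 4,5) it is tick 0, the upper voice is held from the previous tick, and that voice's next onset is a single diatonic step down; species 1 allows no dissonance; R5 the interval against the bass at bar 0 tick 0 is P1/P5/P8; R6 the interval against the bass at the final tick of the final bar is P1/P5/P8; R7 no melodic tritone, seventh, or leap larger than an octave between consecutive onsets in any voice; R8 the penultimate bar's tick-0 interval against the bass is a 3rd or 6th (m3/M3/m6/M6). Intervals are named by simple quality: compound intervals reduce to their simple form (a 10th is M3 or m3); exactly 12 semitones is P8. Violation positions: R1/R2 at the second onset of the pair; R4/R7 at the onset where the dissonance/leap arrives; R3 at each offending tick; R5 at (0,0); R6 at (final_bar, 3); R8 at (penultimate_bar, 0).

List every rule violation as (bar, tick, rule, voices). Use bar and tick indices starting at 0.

bar 0: v0=A3 v1=A4 v2=C5 downbeat m3
bar 1: v0=G3 v1=E4 v2=G4 downbeat P8
bar 2: v0=B3 v1=F4 v2=B4 downbeat P8
bar 3: v0=A3 v1=E4 v2=A4 downbeat P8
bar 4: v0=G3 v1=E4 v2=G4 downbeat P8
bar 5: v0=A3 v1=A4 v2=C5 downbeat m3
  -> R5 @ bar 0 tick 0 v(0, 2): opens on m3
  -> R2 @ bar 1 tick 0 v(0, 2): A3/C5 m3 -> G3/G4 P8 similar
  -> R1 @ bar 2 tick 0 v(0, 2): G3/G4 P8 -> B3/B4 P8 similar
  -> R4 @ bar 2 tick 0 v(0, 1): B3/F4 TT untreated
  -> R1 @ bar 3 tick 0 v(0, 2): B3/B4 P8 -> A3/A4 P8 similar
  -> R2 @ bar 3 tick 0 v(0, 1): B3/F4 TT -> A3/E4 P5 similar
  -> R1 @ bar 4 tick 0 v(0, 2): A3/A4 P8 -> G3/G4 P8 similar
  -> R8 @ bar 4 tick 0 v(0, 2): penult P8 not 3rd/6th
  -> R2 @ bar 5 tick 0 v(0, 1): G3/E4 M6 -> A3/A4 P8 similar
  -> R6 @ bar 5 tick 3 v(0, 2): closes on m3

(0, 0, R5, (0, 2))
(1, 0, R2, (0, 2))
(2, 0, R1, (0, 2))
(2, 0, R4, (0, 1))
(3, 0, R1, (0, 2))
(3, 0, R2, (0, 1))
(4, 0, R1, (0, 2))
(4, 0, R8, (0, 2))
(5, 0, R2, (0, 1))
(5, 3, R6, (0, 2))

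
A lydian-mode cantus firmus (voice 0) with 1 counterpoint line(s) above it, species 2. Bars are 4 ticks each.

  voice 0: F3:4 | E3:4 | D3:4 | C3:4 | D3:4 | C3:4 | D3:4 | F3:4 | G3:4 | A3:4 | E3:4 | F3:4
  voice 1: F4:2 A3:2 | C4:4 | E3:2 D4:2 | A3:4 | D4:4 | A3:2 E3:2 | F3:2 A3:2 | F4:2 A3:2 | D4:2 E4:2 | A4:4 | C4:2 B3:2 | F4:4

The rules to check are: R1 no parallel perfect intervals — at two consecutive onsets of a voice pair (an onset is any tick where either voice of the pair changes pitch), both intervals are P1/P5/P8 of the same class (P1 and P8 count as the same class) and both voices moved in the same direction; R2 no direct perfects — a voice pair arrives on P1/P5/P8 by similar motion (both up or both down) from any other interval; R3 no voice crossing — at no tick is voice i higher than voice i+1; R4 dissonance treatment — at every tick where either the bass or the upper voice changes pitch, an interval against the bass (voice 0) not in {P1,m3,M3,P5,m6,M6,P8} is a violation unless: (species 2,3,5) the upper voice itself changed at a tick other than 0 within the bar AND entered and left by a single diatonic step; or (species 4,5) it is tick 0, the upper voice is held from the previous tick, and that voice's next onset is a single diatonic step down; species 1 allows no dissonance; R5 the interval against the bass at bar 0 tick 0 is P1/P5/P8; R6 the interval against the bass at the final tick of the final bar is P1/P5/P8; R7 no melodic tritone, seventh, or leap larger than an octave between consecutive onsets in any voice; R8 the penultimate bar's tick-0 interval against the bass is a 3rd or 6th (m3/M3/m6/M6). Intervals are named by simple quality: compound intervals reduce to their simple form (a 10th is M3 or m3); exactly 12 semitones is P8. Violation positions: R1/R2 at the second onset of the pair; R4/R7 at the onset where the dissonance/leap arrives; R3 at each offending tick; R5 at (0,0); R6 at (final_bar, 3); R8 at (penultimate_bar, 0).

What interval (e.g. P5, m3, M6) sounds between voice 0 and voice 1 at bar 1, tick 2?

m6

voice 0=E3 voice 1=C4 -> m6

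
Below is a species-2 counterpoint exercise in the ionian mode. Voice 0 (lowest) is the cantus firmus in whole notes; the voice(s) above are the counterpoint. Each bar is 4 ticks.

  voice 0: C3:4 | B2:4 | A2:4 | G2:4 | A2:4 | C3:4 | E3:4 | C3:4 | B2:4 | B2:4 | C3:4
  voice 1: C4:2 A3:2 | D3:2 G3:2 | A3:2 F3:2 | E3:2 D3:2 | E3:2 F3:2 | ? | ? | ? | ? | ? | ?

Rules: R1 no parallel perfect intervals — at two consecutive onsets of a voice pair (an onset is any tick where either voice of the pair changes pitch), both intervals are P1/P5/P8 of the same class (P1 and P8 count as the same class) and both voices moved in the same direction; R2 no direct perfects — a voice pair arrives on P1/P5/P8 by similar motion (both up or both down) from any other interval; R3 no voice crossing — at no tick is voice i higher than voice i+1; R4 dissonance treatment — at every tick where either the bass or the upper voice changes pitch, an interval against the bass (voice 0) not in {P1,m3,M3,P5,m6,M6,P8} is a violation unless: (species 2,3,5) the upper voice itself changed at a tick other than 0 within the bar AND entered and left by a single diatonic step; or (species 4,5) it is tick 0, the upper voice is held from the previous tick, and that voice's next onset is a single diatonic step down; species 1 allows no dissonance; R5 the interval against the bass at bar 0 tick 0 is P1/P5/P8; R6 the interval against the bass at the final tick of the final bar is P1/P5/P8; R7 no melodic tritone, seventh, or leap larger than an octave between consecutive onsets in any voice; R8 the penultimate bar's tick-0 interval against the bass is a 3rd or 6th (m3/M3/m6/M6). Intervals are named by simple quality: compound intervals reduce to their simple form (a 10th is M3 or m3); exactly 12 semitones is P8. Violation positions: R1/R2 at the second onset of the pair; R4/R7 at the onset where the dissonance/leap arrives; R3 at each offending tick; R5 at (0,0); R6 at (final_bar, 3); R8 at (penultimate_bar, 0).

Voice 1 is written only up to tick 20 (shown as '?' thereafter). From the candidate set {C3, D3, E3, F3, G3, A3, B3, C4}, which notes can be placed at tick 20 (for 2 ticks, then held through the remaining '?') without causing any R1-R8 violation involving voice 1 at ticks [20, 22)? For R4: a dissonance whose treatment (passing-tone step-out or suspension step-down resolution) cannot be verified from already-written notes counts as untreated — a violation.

C3: legal
D3: violates R4
E3: legal
F3: violates R4
G3: violates R2
A3: legal
B3: violates R4,R7
C4: violates R2

{A3, C3, E3}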